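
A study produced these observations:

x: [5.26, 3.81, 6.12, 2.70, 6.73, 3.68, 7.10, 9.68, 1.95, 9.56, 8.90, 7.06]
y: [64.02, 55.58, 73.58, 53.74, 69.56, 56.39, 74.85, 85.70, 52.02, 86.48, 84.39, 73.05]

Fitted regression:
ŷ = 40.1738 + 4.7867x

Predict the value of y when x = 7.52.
ŷ = 76.1698

x = 7.52 lies inside the observed range [1.95, 9.68], so the fitted equation applies directly:

ŷ = 40.1738 + 4.7867 × 7.52
ŷ = 40.1738 + 35.9960
ŷ = 76.1698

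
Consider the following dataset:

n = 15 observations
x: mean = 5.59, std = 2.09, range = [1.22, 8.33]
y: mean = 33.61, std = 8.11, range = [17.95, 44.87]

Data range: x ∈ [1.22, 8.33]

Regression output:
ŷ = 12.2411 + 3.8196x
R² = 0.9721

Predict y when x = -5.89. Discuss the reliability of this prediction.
The equation gives ŷ = -10.2563; however x = -5.89 is 7.11 units below the observed range, so this extrapolated value should not be trusted.

Prediction calculation:
ŷ = 12.2411 + 3.8196 × (-5.89)
ŷ = -10.2563

Reliability:
- Data range: x ∈ [1.22, 8.33]
- Prediction point: x = -5.89 is 7.11 units below the observed range → this is EXTRAPOLATION, not interpolation

Why that matters here:
- There are no observations near this x to validate the fitted line there
- The linear relationship may not hold outside the observed range
- Real relationships often flatten, saturate, or turn nonlinear at extremes

Report the number if required, but flag clearly that it is an extrapolation.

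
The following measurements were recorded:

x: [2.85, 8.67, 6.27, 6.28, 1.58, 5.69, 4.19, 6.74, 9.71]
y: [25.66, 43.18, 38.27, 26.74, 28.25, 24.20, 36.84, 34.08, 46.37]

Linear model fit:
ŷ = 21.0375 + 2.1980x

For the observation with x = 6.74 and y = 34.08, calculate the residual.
Residual = -1.7720

The residual is the difference between the actual value and the predicted value:

Residual = y - ŷ

Step 1: Calculate predicted value
ŷ = 21.0375 + 2.1980 × 6.74
ŷ = 35.8520

Step 2: Calculate residual
Residual = 34.08 - 35.8520
Residual = -1.7720

Sign check: y < ŷ, so the point is below the line and the fit overestimates here.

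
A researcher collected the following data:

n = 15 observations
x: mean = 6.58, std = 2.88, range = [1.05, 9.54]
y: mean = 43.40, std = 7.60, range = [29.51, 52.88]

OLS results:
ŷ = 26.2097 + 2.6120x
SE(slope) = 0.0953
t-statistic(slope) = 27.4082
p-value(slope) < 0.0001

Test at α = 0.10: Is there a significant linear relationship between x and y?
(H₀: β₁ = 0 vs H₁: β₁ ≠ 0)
Reject H₀: p-value < 0.0001 < α = 0.10. The linear relationship is significant at the 10% level.

Hypothesis test for the slope coefficient:

H₀: β₁ = 0 (no linear relationship)
H₁: β₁ ≠ 0 (linear relationship exists)

Test statistic: t = β̂₁ / SE(β̂₁) = 2.6120 / 0.0953 = 27.4082

With df = 13, the two-sided p-value for |t| = 27.4082 is <0.0001.

Decision rule: reject H₀ if p-value < α.
p-value < 0.0001 < α = 0.10 → reject H₀.

Conclusion: the linear association between x and y is significant at the 10% level.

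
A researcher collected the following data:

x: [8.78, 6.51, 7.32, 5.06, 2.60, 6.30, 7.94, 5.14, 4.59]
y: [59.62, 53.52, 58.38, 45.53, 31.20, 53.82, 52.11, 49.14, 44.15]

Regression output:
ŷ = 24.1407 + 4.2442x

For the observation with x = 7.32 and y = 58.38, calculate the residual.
Residual = 3.1718

The residual is the difference between the actual value and the predicted value:

Residual = y - ŷ

Step 1: Calculate predicted value
ŷ = 24.1407 + 4.2442 × 7.32
ŷ = 55.2082

Step 2: Calculate residual
Residual = 58.38 - 55.2082
Residual = 3.1718

Sign check: y > ŷ, so the point is above the line and the fit underestimates here.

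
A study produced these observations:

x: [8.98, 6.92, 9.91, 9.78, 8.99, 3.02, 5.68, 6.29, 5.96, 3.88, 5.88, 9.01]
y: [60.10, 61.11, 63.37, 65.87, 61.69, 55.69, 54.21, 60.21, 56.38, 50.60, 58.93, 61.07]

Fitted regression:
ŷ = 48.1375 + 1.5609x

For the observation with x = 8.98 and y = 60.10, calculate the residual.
Residual = -2.0544

The residual is the difference between the actual value and the predicted value:

Residual = y - ŷ

Step 1: Calculate predicted value
ŷ = 48.1375 + 1.5609 × 8.98
ŷ = 62.1544

Step 2: Calculate residual
Residual = 60.10 - 62.1544
Residual = -2.0544

Sign check: y < ŷ, so the point is below the line and the fit overestimates here.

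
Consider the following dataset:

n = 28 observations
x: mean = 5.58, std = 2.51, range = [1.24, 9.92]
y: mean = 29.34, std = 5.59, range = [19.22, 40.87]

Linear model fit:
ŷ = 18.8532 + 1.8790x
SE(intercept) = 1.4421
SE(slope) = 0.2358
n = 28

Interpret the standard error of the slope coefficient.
SE(slope) = 0.2358 measures the uncertainty in the estimated slope. The coefficient is estimated precisely (SE/|β̂₁| = 12.5%).

What SE measures:
- The standard error quantifies the sampling variability of the coefficient estimate
- It is the estimated standard deviation of β̂₁ across hypothetical repeated samples of the same size
- Smaller SE → more precise estimate

Relative precision:
- SE / |β̂₁| = 0.2358 / 1.8790 = 12.5%
- Rule of thumb (under 20%: precise; 20% to under 50%: moderately precise; 50% or more: imprecise) → precise

Link to interval estimation: a confidence interval for β₁ is β̂₁ ± t* × 0.2358, so SE sets the half-width per unit of t*.

What drives SE(β̂₁): larger n (here n = 28) → smaller SE.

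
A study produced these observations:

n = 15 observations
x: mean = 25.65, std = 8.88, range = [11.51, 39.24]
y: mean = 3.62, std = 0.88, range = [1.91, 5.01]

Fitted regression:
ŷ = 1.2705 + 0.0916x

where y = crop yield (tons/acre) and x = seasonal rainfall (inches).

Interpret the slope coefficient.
For each additional inch of rainfall, predicted crop yield increases by approximately 0.0916 tons/acre.

The slope β₁ = 0.0916 gives the rate at which the fitted crop yield changes with rainfall.

Interpretation:
- Rainfall up by 1 inch → predicted crop yield increases by 0.0916 tons/acre
- The effect is assumed constant over the observed range of x (linearity)
- The sign (+) gives the direction; the magnitude 0.0916 gives the size of the effect per inch

The intercept β₀ = 1.2705 is the predicted crop yield when rainfall = 0; since the smallest observed x is 11.51, this is an extrapolation and mainly anchors the line.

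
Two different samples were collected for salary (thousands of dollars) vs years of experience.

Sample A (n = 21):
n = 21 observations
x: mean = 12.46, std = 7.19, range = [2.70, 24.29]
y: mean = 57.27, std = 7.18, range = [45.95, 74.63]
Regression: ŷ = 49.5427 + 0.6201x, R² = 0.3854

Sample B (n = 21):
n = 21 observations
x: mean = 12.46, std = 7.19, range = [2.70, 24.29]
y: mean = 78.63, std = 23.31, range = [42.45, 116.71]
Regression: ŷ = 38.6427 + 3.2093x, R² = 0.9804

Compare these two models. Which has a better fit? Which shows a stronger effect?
Model B has the better fit (R² = 0.9804 vs 0.3854). Model B shows the stronger effect (|β₁| = 3.2093 vs 0.6201).

Model Comparison:

Goodness of fit (R²):
- Model A: R² = 0.3854 → 38.54% of variance in salary explained
- Model B: R² = 0.9804 → 98.04% of variance in salary explained
- 0.9804 > 0.3854 → Model B has the better fit

Strength of effect — compare |β₁|:
- Model A: β₁ = 0.6201 → predicted salary rises 0.6201 thousand dollars per additional year of experience
- Model B: β₁ = 3.2093 → predicted salary rises 3.2093 thousand dollars per additional year of experience
- |0.6201| < |3.2093| → Model B shows the stronger marginal effect

Note: A better fit (higher R²) doesn't necessarily mean a more important relationship.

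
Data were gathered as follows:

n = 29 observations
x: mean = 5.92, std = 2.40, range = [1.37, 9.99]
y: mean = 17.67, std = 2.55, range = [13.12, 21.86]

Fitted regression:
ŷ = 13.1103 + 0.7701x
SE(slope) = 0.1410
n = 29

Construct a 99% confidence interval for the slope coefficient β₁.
The 99% CI for β₁ is (0.3794, 1.1608)

Confidence interval for the slope:

The 99% CI for β₁ is: β̂₁ ± t*(α/2, n-2) × SE(β̂₁)

Step 1: Find critical t-value
- Confidence level = 0.99
- Degrees of freedom = n - 2 = 29 - 2 = 27
- t*(α/2, 27) = 2.7707

Step 2: Calculate margin of error
Margin = 2.7707 × 0.1410 = 0.3907

Step 3: Construct interval
CI = 0.7701 ± 0.3907
CI = (0.3794, 1.1608)

Interpretation: intervals built this way capture the true β₁ in 99% of repeated samples; here the plausible range for the per-unit effect of x on y is 0.3794 to 1.1608.
Since 0 is outside the interval, a two-sided test at α = 0.01 would reject H₀: β₁ = 0.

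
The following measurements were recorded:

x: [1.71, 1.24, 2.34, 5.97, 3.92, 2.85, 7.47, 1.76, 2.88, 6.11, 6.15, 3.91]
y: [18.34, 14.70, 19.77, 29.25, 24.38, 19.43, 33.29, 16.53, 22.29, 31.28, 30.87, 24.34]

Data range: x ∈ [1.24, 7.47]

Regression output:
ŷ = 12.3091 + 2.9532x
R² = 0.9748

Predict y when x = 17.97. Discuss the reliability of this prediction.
ŷ = 65.3781 (extrapolation — x = 17.97 lies outside [1.24, 7.47], so reliability is low).

Prediction calculation:
ŷ = 12.3091 + 2.9532 × 17.97
ŷ = 65.3781

Reliability:
- Data range: x ∈ [1.24, 7.47]
- Prediction point: x = 17.97 is 10.50 units above the observed range → this is EXTRAPOLATION, not interpolation

Why that matters here:
- Real relationships often flatten, saturate, or turn nonlinear at extremes
- There are no observations near this x to validate the fitted line there

Report the number if required, but flag clearly that it is an extrapolation.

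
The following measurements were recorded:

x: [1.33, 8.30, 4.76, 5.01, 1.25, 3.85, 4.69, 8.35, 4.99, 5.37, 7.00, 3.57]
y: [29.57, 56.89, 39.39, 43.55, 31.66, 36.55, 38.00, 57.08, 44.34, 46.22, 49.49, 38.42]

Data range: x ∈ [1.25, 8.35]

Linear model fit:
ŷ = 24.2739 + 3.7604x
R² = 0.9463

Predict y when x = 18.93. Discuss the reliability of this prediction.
ŷ = 95.4583, but this is extrapolation (above the data range [1.25, 8.35]) and may be unreliable.

Prediction calculation:
ŷ = 24.2739 + 3.7604 × 18.93
ŷ = 95.4583

Reliability:
- Data range: x ∈ [1.25, 8.35]
- Prediction point: x = 18.93 is 10.58 units above the observed range → this is EXTRAPOLATION, not interpolation

Why that matters here:
- Real relationships often flatten, saturate, or turn nonlinear at extremes
- There are no observations near this x to validate the fitted line there
- R² describes fit only over the sampled x values; it says nothing about behaviour beyond them

A defensible statement: 'if the linear trend continued to x = 18.93, y would be about 95.4583' — the premise is untested.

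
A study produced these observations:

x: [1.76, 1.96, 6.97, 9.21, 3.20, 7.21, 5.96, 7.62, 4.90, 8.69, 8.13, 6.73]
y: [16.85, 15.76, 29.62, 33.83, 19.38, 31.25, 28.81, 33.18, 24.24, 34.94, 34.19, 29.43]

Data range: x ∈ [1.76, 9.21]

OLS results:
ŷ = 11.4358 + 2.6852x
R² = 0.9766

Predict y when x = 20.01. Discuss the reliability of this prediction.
ŷ = 65.1667 (extrapolation — x = 20.01 lies outside [1.76, 9.21], so reliability is low).

Prediction calculation:
ŷ = 11.4358 + 2.6852 × 20.01
ŷ = 65.1667

Reliability:
- Data range: x ∈ [1.76, 9.21]
- Prediction point: x = 20.01 is 10.80 units above the observed range → this is EXTRAPOLATION, not interpolation

Why that matters here:
- R² describes fit only over the sampled x values; it says nothing about behaviour beyond them
- There are no observations near this x to validate the fitted line there

A defensible statement: 'if the linear trend continued to x = 20.01, y would be about 65.1667' — the premise is untested.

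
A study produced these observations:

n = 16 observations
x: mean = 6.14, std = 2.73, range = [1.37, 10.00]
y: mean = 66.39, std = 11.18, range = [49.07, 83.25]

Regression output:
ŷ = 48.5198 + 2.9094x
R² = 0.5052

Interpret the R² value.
R² = 0.5052 means 50.52% of the variation in y is explained by the linear relationship with x. This indicates a moderate fit.

The coefficient of determination R² is the fraction of the total variation in y that the fitted line accounts for.

Here R² = 0.5052:
- Explained: 50.52% of the variation in y
- Unexplained (residual): 100% − 50.52% = 49.48%
- Rule of thumb (below 0.3 weak; 0.3 to below 0.7 moderate; 0.7 and above strong) → moderate

Calculation: R² = 1 − (SS_res / SS_tot), where SS_res is the sum of squared residuals and SS_tot the total sum of squares.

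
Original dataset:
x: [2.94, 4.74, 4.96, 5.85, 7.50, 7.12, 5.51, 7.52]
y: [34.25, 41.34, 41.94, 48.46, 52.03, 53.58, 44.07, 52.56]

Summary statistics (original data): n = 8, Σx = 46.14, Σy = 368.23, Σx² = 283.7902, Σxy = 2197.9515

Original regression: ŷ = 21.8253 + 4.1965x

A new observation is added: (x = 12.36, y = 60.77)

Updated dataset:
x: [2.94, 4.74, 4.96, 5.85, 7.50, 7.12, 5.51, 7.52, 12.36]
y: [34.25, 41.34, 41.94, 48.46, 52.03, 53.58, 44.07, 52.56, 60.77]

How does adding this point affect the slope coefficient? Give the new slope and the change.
The slope changes from 4.1965 to 2.8515 (change of -1.3450, or -32.1%).

x = 12.36 lies well outside the original x-range [2.94, 7.52] (x̄ ≈ 5.77), so this observation has high leverage and can move the slope substantially.

Step 1: Update the sums with the new point (n goes from 8 to 9)
Σx  = 46.14 + 12.36 = 58.50
Σy  = 368.23 + 60.77 = 429.00
Σx² = 283.7902 + 12.36² = 283.7902 + 152.7696 = 436.5598
Σxy = 2197.9515 + 12.36×60.77 = 2197.9515 + 751.1172 = 2949.0687

Step 2: Recompute the slope with b₁ = (nΣxy − ΣxΣy) / (nΣx² − (Σx)²)
Numerator   = 9×2949.0687 − 58.50×429.00 = 26541.6183 − 25096.5000 = 1445.1183
Denominator = 9×436.5598 − 58.50² = 3929.0382 − 3422.2500 = 506.7882
b₁(new) = 1445.1183 / 506.7882 = 2.8515

(Same formula on the original sums: (8×2197.9515 − 46.14×368.23) / (8×283.7902 − 46.14²) = 593.4798 / 141.4220 = 4.1965, matching the given fit.)

Step 3: Change in slope
Δβ₁ = 2.8515 − 4.1965 = -1.3450
Relative change = -1.3450 / 4.1965 × 100% = -32.1%
→ the slope decreases when the point is added.

A high-leverage point only changes the slope if it is off the original line; here y = 60.77 is below the original trend, so the slope decreases.
In practice: check such a point for data-entry or measurement error; examine leverage (hᵢ) and Cook's distance rather than deleting it automatically.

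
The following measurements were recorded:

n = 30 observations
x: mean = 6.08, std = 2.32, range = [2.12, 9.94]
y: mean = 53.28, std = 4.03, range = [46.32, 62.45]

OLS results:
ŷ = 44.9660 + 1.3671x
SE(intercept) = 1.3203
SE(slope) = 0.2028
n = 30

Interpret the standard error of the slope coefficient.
The slope 1.3671 is pinned down to within about ±0.2028 (one SE) by these data — relative uncertainty 14.8%, i.e. precise.

SE(β̂₁) = s / √Sxx, where s is the residual standard deviation and Sxx = Σ(x − x̄)². It is the yardstick for how far β̂₁ = 1.3671 could plausibly be from the true slope.

Relative precision:
- SE / |β̂₁| = 0.2028 / 1.3671 = 14.8%
- Rule of thumb (under 20%: precise; 20% to under 50%: moderately precise; 50% or more: imprecise) → precise

Link to interval estimation: a confidence interval for β₁ is β̂₁ ± t* × 0.2028, so SE sets the half-width per unit of t*.

What drives SE(β̂₁): more residual scatter → larger SE; larger n (here n = 30) → smaller SE; wider spread of x values → smaller SE.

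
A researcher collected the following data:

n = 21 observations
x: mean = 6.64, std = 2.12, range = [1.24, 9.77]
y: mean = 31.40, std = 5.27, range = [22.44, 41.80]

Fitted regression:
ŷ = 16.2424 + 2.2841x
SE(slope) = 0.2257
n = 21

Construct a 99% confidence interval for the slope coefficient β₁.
The 99% CI for β₁ is (1.6384, 2.9298)

Confidence interval for the slope:

The 99% CI for β₁ is: β̂₁ ± t*(α/2, n-2) × SE(β̂₁)

Step 1: Find critical t-value
- Confidence level = 0.99
- Degrees of freedom = n - 2 = 21 - 2 = 19
- t*(α/2, 19) = 2.8609

Step 2: Calculate margin of error
Margin = 2.8609 × 0.2257 = 0.6457

Step 3: Construct interval
CI = 2.2841 ± 0.6457
CI = (1.6384, 2.9298)

Interpretation: intervals built this way capture the true β₁ in 99% of repeated samples; here the plausible range for the per-unit effect of x on y is 1.6384 to 2.9298.
Both endpoints are positive, so the data support a genuinely positive slope at this confidence level.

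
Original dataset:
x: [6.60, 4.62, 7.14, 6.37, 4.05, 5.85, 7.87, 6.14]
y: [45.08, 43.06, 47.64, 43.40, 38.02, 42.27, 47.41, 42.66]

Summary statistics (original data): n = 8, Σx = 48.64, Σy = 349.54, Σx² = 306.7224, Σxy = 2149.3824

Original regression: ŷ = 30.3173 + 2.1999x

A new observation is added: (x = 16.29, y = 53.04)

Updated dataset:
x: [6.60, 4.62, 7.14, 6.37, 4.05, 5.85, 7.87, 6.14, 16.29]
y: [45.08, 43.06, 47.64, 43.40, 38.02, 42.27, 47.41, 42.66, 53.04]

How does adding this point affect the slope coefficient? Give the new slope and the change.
New slope β₁ = 1.0517 versus 2.1999 before: a change of -1.1482 (-52.2%).

The new point has HIGH LEVERAGE: x = 16.29 is far from the original mean x̄ = 48.64/8 ≈ 6.08 (original range [4.05, 7.87]).

Step 1: Update the sums with the new point (n goes from 8 to 9)
Σx  = 48.64 + 16.29 = 64.93
Σy  = 349.54 + 53.04 = 402.58
Σx² = 306.7224 + 16.29² = 306.7224 + 265.3641 = 572.0865
Σxy = 2149.3824 + 16.29×53.04 = 2149.3824 + 864.0216 = 3013.4040

Step 2: Recompute the slope with b₁ = (nΣxy − ΣxΣy) / (nΣx² − (Σx)²)
Numerator   = 9×3013.4040 − 64.93×402.58 = 27120.6360 − 26139.5194 = 981.1166
Denominator = 9×572.0865 − 64.93² = 5148.7785 − 4215.9049 = 932.8736
b₁(new) = 981.1166 / 932.8736 = 1.0517

(Same formula on the original sums: (8×2149.3824 − 48.64×349.54) / (8×306.7224 − 48.64²) = 193.4336 / 87.9296 = 2.1999, matching the given fit.)

Step 3: Change in slope
Δβ₁ = 1.0517 − 2.1999 = -1.1482
Relative change = -1.1482 / 2.1999 × 100% = -52.2%
→ the slope decreases when the point is added.

Because the point sits below the extension of the original line at a high-leverage x, it tilts the fit down.
In practice: investigate whether it comes from the same population as the rest of the sample; refit with and without it and report both if conclusions differ.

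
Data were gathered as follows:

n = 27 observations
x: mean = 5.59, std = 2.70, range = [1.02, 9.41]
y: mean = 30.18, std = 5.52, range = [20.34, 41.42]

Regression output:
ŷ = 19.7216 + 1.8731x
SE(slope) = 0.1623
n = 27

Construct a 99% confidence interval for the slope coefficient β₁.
The 99% CI for β₁ is (1.4207, 2.3255)

Confidence interval for the slope:

The 99% CI for β₁ is: β̂₁ ± t*(α/2, n-2) × SE(β̂₁)

Step 1: Find critical t-value
- Confidence level = 0.99
- Degrees of freedom = n - 2 = 27 - 2 = 25
- t*(α/2, 25) = 2.7874

Step 2: Calculate margin of error
Margin = 2.7874 × 0.1623 = 0.4524

Step 3: Construct interval
CI = 1.8731 ± 0.4524
CI = (1.4207, 2.3255)

Interpretation: each one-unit increase in x is associated with a change in mean y of between 1.4207 and 2.3255, with 99% confidence.
Both endpoints are positive, so the data support a genuinely positive slope at this confidence level.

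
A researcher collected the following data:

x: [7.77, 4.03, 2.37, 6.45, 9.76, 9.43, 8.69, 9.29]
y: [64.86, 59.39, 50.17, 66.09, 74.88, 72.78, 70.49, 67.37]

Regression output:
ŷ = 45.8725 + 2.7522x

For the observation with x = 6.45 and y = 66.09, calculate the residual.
Residual = 2.4658

The residual is the difference between the actual value and the predicted value:

Residual = y - ŷ

Step 1: Calculate predicted value
ŷ = 45.8725 + 2.7522 × 6.45
ŷ = 63.6242

Step 2: Calculate residual
Residual = 66.09 - 63.6242
Residual = 2.4658

Sign check: y > ŷ, so the point is above the line and the fit underestimates here.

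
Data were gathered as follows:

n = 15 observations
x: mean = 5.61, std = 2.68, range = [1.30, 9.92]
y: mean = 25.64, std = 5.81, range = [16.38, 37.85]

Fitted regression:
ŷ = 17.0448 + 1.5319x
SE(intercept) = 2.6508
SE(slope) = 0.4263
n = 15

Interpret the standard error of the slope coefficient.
SE(β̂₁) = 0.4263 is the estimated standard deviation of the slope estimate across repeated samples; relative to β̂₁ = 1.5319 that is 27.8%, a moderately precise estimate.

SE(β̂₁) = s / √Sxx, where s is the residual standard deviation and Sxx = Σ(x − x̄)². It is the yardstick for how far β̂₁ = 1.5319 could plausibly be from the true slope.

Relative precision:
- SE / |β̂₁| = 0.4263 / 1.5319 = 27.8%
- Rule of thumb (under 20%: precise; 20% to under 50%: moderately precise; 50% or more: imprecise) → moderately precise

Link to the t-test: t = β̂₁ / SE(β̂₁) = 1.5319 / 0.4263 = 3.5935, the statistic for H₀: β₁ = 0.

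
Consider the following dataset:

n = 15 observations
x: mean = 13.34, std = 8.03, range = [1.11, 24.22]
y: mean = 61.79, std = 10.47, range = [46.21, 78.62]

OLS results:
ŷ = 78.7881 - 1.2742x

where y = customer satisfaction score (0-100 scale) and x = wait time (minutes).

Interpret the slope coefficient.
An increase of one minute in wait time is associated with a 1.2742 points decrease in predicted satisfaction score.

The slope β₁ = -1.2742 gives the rate at which the fitted satisfaction score changes with wait time.

Interpretation:
- Wait time up by 1 minute → predicted satisfaction score decreases by 1.2742 points
- The effect is assumed constant over the observed range of x (linearity)
- The sign (−) gives the direction; the magnitude 1.2742 gives the size of the effect per minute

The intercept β₀ = 78.7881 is the predicted satisfaction score when wait time = 0; since the smallest observed x is 1.11, this is an extrapolation and mainly anchors the line.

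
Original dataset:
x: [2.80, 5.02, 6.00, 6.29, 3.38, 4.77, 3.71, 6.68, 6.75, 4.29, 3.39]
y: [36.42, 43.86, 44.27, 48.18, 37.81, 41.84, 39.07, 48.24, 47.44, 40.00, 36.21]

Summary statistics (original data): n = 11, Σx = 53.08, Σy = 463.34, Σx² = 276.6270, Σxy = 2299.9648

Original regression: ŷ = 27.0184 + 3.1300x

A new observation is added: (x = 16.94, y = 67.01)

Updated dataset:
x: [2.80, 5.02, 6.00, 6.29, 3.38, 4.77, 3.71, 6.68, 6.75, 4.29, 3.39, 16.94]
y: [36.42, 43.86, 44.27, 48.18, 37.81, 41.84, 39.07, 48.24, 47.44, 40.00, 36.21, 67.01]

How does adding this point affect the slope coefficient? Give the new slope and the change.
New slope β₁ = 2.1966 versus 3.1300 before: a change of -0.9334 (-29.8%).

The new point has HIGH LEVERAGE: x = 16.94 is far from the original mean x̄ = 53.08/11 ≈ 4.83 (original range [2.80, 6.75]).

Step 1: Update the sums with the new point (n goes from 11 to 12)
Σx  = 53.08 + 16.94 = 70.02
Σy  = 463.34 + 67.01 = 530.35
Σx² = 276.6270 + 16.94² = 276.6270 + 286.9636 = 563.5906
Σxy = 2299.9648 + 16.94×67.01 = 2299.9648 + 1135.1494 = 3435.1142

Step 2: Recompute the slope with b₁ = (nΣxy − ΣxΣy) / (nΣx² − (Σx)²)
Numerator   = 12×3435.1142 − 70.02×530.35 = 41221.3704 − 37135.1070 = 4086.2634
Denominator = 12×563.5906 − 70.02² = 6763.0872 − 4902.8004 = 1860.2868
b₁(new) = 4086.2634 / 1860.2868 = 2.1966

(Same formula on the original sums: (11×2299.9648 − 53.08×463.34) / (11×276.6270 − 53.08²) = 705.5256 / 225.4106 = 3.1300, matching the given fit.)

Step 3: Change in slope
Δβ₁ = 2.1966 − 3.1300 = -0.9334
Relative change = -0.9334 / 3.1300 × 100% = -29.8%
→ the slope decreases when the point is added.

A high-leverage point only changes the slope if it is off the original line; here y = 67.01 is below the original trend, so the slope decreases.
In practice: check such a point for data-entry or measurement error.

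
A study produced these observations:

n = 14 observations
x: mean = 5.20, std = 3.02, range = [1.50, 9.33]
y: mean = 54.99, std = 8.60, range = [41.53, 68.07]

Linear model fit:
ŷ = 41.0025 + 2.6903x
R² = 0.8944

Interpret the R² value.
R² = 0.8944 means 89.44% of the variation in y is explained by the linear relationship with x. This indicates a strong fit.

The coefficient of determination R² is the fraction of the total variation in y that the fitted line accounts for.

Here R² = 0.8944:
- Explained: 89.44% of the variation in y
- Unexplained (residual): 100% − 89.44% = 10.56%
- Rule of thumb (below 0.3 weak; 0.3 to below 0.7 moderate; 0.7 and above strong) → strong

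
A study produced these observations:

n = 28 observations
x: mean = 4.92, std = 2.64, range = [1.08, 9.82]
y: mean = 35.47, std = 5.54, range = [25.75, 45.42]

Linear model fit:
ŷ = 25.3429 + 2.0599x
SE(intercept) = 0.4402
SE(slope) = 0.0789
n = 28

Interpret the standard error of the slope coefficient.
SE(slope) = 0.0789 measures the uncertainty in the estimated slope. The coefficient is estimated precisely (SE/|β̂₁| = 3.8%).

SE(β̂₁) = s / √Sxx, where s is the residual standard deviation and Sxx = Σ(x − x̄)². It is the yardstick for how far β̂₁ = 2.0599 could plausibly be from the true slope.

Relative precision:
- SE / |β̂₁| = 0.0789 / 2.0599 = 3.8%
- Rule of thumb (under 20%: precise; 20% to under 50%: moderately precise; 50% or more: imprecise) → precise

Link to the t-test: t = β̂₁ / SE(β̂₁) = 2.0599 / 0.0789 = 26.1077, the statistic for H₀: β₁ = 0.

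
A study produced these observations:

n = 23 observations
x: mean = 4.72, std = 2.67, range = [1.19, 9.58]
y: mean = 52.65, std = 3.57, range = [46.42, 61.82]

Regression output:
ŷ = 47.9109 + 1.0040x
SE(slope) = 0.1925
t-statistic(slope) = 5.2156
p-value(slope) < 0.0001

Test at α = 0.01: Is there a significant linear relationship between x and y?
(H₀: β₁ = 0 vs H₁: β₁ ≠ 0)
Reject H₀: p-value < 0.0001 < α = 0.01. The linear relationship is significant at the 1% level.

Hypothesis test for the slope coefficient:

H₀: β₁ = 0 (no linear relationship)
H₁: β₁ ≠ 0 (linear relationship exists)

Test statistic: t = β̂₁ / SE(β̂₁) = 1.0040 / 0.1925 = 5.2156

With df = 21, the two-sided p-value for |t| = 5.2156 is <0.0001.

Decision rule: reject H₀ if p-value < α.
p-value < 0.0001 < α = 0.01 → reject H₀.

Conclusion: the linear association between x and y is significant at the 1% level.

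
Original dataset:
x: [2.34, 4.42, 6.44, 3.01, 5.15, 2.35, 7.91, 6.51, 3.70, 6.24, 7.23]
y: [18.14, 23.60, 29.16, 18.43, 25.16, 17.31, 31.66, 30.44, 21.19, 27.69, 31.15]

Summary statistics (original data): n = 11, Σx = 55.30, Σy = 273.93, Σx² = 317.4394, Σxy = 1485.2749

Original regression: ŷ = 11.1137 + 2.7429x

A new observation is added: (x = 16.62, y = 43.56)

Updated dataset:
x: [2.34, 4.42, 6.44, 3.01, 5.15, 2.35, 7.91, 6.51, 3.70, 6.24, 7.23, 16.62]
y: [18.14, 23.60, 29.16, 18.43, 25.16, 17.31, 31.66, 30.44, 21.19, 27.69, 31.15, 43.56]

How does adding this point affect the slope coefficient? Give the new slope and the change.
Adding the point moves β₁ from 2.7429 to 1.8842, i.e. it decreases by 0.8587 (-31.3%).

x = 16.62 lies well outside the original x-range [2.34, 7.91] (x̄ ≈ 5.03), so this observation has high leverage and can move the slope substantially.

Step 1: Update the sums with the new point (n goes from 11 to 12)
Σx  = 55.30 + 16.62 = 71.92
Σy  = 273.93 + 43.56 = 317.49
Σx² = 317.4394 + 16.62² = 317.4394 + 276.2244 = 593.6638
Σxy = 1485.2749 + 16.62×43.56 = 1485.2749 + 723.9672 = 2209.2421

Step 2: Recompute the slope with b₁ = (nΣxy − ΣxΣy) / (nΣx² − (Σx)²)
Numerator   = 12×2209.2421 − 71.92×317.49 = 26510.9052 − 22833.8808 = 3677.0244
Denominator = 12×593.6638 − 71.92² = 7123.9656 − 5172.4864 = 1951.4792
b₁(new) = 3677.0244 / 1951.4792 = 1.8842

(Same formula on the original sums: (11×1485.2749 − 55.30×273.93) / (11×317.4394 − 55.30²) = 1189.6949 / 433.7434 = 2.7429, matching the given fit.)

Step 3: Change in slope
Δβ₁ = 1.8842 − 2.7429 = -0.8587
Relative change = -0.8587 / 2.7429 × 100% = -31.3%
→ the slope decreases when the point is added.

Because the point sits below the extension of the original line at a high-leverage x, it tilts the fit down.
In practice: investigate whether it comes from the same population as the rest of the sample; refit with and without it and report both if conclusions differ.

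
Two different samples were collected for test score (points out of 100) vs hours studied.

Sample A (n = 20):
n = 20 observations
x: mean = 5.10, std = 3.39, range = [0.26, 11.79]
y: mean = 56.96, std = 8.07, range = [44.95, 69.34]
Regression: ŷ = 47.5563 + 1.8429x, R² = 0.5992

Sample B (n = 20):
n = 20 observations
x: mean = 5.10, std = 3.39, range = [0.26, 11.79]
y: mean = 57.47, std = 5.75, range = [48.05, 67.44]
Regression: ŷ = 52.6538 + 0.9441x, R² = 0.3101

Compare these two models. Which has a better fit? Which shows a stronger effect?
Model A has the better fit (R² = 0.5992 vs 0.3101). Model A shows the stronger effect (|β₁| = 1.8429 vs 0.9441).

Model Comparison:

Which explains more variance? (R²)
- Model A: R² = 0.5992 → 59.92% of variance in test score explained
- Model B: R² = 0.3101 → 31.01% of variance in test score explained
- 0.5992 > 0.3101 → Model A has the better fit

Which has the larger per-hour effect? (|β₁|)
- Model A: β₁ = 1.8429 → predicted test score rises 1.8429 points per additional hour of study time
- Model B: β₁ = 0.9441 → predicted test score rises 0.9441 points per additional hour of study time
- |1.8429| > |0.9441| → Model A shows the stronger marginal effect

Note: A steeper slope doesn't make a better model if the scatter around the line is large.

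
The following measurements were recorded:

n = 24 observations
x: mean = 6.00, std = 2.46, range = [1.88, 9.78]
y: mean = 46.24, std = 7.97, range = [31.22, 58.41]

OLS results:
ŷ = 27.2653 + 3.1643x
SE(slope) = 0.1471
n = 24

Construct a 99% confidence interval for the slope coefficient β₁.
The 99% CI for β₁ is (2.7497, 3.5789)

Confidence interval for the slope:

The 99% CI for β₁ is: β̂₁ ± t*(α/2, n-2) × SE(β̂₁)

Step 1: Find critical t-value
- Confidence level = 0.99
- Degrees of freedom = n - 2 = 24 - 2 = 22
- t*(α/2, 22) = 2.8188

Step 2: Calculate margin of error
Margin = 2.8188 × 0.1471 = 0.4146

Step 3: Construct interval
CI = 3.1643 ± 0.4146
CI = (2.7497, 3.5789)

Interpretation: We are 99% confident that the true slope β₁ lies between 2.7497 and 3.5789.
The interval does not include 0, suggesting a significant linear relationship.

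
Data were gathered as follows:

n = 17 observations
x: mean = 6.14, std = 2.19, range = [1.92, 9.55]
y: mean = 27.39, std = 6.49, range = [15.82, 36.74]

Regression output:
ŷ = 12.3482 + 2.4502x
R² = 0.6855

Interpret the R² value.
About 68.55% of the variability in y is accounted for by the regression on x (R² = 0.6855) — a moderate linear fit.

R² = 1 − SS_res/SS_tot compares the residual scatter to the total scatter of y about its mean.

Here R² = 0.6855:
- Explained: 68.55% of the variation in y
- Unexplained (residual): 100% − 68.55% = 31.45%
- Rule of thumb (below 0.3 weak; 0.3 to below 0.7 moderate; 0.7 and above strong) → moderate

Note: R² never decreases when predictors are added, so it should not be used alone to compare models of different size.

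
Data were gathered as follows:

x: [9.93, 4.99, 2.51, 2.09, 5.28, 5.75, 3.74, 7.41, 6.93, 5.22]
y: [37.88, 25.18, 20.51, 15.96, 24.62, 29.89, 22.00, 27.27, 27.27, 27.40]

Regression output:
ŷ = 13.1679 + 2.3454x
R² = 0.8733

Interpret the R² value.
R² = 0.8733 means 87.33% of the variation in y is explained by the linear relationship with x. This indicates a strong fit.

R² (coefficient of determination) measures the proportion of variance in y explained by the regression model.

Here R² = 0.8733:
- Explained: 87.33% of the variation in y
- Unexplained (residual): 100% − 87.33% = 12.67%
- Rule of thumb (below 0.3 weak; 0.3 to below 0.7 moderate; 0.7 and above strong) → strong

Calculation: R² = 1 − (SS_res / SS_tot), where SS_res is the sum of squared residuals and SS_tot the total sum of squares.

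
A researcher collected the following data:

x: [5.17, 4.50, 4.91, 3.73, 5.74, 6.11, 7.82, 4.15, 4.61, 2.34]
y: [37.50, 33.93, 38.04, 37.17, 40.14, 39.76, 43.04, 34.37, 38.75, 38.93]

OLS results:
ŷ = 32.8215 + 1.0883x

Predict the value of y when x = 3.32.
ŷ = 36.4347

Plug x = 3.32 into the fitted line:

ŷ = 32.8215 + 1.0883 × 3.32
ŷ = 32.8215 + 3.6132
ŷ = 36.4347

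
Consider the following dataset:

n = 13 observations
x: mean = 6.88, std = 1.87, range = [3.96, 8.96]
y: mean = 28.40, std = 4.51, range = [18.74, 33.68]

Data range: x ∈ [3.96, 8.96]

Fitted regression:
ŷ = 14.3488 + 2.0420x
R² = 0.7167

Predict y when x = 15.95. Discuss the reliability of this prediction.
ŷ = 46.9187 (extrapolation — x = 15.95 lies outside [3.96, 8.96], so reliability is low).

Prediction calculation:
ŷ = 14.3488 + 2.0420 × 15.95
ŷ = 46.9187

Reliability:
- Data range: x ∈ [3.96, 8.96]
- Prediction point: x = 15.95 is 6.99 units above the observed range → this is EXTRAPOLATION, not interpolation

Why that matters here:
- Real relationships often flatten, saturate, or turn nonlinear at extremes
- R² describes fit only over the sampled x values; it says nothing about behaviour beyond them
- The standard error of prediction grows with (x − x̄)², and x = 15.95 is far from x̄ = 6.88

Report the number if required, but flag clearly that it is an extrapolation.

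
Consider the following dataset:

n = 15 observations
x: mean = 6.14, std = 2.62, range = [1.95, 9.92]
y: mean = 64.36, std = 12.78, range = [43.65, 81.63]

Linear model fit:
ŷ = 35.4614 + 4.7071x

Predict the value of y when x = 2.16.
ŷ = 45.6287

x = 2.16 lies inside the observed range [1.95, 9.92], so the fitted equation applies directly:

ŷ = 35.4614 + 4.7071 × 2.16
ŷ = 35.4614 + 10.1673
ŷ = 45.6287

This is the fitted mean response at that x — an individual observation would come with a wider prediction interval.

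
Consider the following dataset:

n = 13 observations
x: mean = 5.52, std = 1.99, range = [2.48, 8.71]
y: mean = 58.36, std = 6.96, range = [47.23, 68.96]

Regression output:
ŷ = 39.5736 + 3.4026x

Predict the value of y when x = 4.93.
ŷ = 56.3484

To predict y for x = 4.93, substitute into the regression equation:

ŷ = 39.5736 + 3.4026 × 4.93
ŷ = 39.5736 + 16.7748
ŷ = 56.3484

This is a point prediction; actual observations scatter around it by roughly the residual standard deviation.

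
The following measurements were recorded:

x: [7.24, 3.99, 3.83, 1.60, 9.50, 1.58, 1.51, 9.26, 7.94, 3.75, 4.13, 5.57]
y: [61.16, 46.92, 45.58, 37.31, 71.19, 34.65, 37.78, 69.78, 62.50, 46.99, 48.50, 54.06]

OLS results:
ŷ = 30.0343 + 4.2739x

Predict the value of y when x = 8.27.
ŷ = 65.3795

Plug x = 8.27 into the fitted line:

ŷ = 30.0343 + 4.2739 × 8.27
ŷ = 30.0343 + 35.3452
ŷ = 65.3795

This is the fitted mean response at that x — an individual observation would come with a wider prediction interval.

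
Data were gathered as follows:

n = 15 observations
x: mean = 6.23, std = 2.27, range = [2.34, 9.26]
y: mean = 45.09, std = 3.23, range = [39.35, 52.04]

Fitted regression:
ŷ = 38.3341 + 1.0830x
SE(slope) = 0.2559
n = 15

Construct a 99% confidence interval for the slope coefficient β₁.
The 99% CI for β₁ is (0.3122, 1.8538)

Confidence interval for the slope:

The 99% CI for β₁ is: β̂₁ ± t*(α/2, n-2) × SE(β̂₁)

Step 1: Find critical t-value
- Confidence level = 0.99
- Degrees of freedom = n - 2 = 15 - 2 = 13
- t*(α/2, 13) = 3.0123

Step 2: Calculate margin of error
Margin = 3.0123 × 0.2559 = 0.7708

Step 3: Construct interval
CI = 1.0830 ± 0.7708
CI = (0.3122, 1.8538)

Interpretation: We are 99% confident that the true slope β₁ lies between 0.3122 and 1.8538.
Since 0 is outside the interval, a two-sided test at α = 0.01 would reject H₀: β₁ = 0.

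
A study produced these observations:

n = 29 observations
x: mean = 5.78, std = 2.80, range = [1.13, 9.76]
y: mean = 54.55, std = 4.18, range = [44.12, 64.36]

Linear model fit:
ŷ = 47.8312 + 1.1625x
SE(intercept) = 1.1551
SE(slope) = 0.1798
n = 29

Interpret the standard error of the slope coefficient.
SE(β̂₁) = 0.1798 is the estimated standard deviation of the slope estimate across repeated samples; relative to β̂₁ = 1.1625 that is 15.5%, a precise estimate.

SE(β̂₁) = 0.1798 says: if we drew many samples of n = 29 from the same population and refit each time, the fitted slopes would scatter with a standard deviation of roughly 0.1798 around the true β₁.

Relative precision:
- SE / |β̂₁| = 0.1798 / 1.1625 = 15.5%
- Rule of thumb (under 20%: precise; 20% to under 50%: moderately precise; 50% or more: imprecise) → precise

Rough 95% range (±2 SE): 1.1625 ± 0.3596 → (0.8029, 1.5221).

What drives SE(β̂₁): larger n (here n = 29) → smaller SE; more residual scatter → larger SE; wider spread of x values → smaller SE.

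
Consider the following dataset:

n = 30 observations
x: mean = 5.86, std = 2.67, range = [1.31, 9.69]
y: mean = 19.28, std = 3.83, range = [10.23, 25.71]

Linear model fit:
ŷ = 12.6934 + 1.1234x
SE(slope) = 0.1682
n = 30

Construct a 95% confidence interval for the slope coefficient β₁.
The 95% CI for β₁ is (0.7789, 1.4679)

Confidence interval for the slope:

The 95% CI for β₁ is: β̂₁ ± t*(α/2, n-2) × SE(β̂₁)

Step 1: Find critical t-value
- Confidence level = 0.95
- Degrees of freedom = n - 2 = 30 - 2 = 28
- t*(α/2, 28) = 2.0484

Step 2: Calculate margin of error
Margin = 2.0484 × 0.1682 = 0.3445

Step 3: Construct interval
CI = 1.1234 ± 0.3445
CI = (0.7789, 1.4679)

Interpretation: intervals built this way capture the true β₁ in 95% of repeated samples; here the plausible range for the per-unit effect of x on y is 0.7789 to 1.4679.
Since 0 is outside the interval, a two-sided test at α = 0.05 would reject H₀: β₁ = 0.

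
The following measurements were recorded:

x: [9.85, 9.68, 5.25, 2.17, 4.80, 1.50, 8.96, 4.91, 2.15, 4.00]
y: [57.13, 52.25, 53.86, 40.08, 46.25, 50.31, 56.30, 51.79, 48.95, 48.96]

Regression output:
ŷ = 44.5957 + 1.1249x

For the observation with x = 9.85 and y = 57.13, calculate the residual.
Residual = 1.4540

The residual is the difference between the actual value and the predicted value:

Residual = y - ŷ

Step 1: Calculate predicted value
ŷ = 44.5957 + 1.1249 × 9.85
ŷ = 55.6760

Step 2: Calculate residual
Residual = 57.13 - 55.6760
Residual = 1.4540

Sign check: y > ŷ, so the point is above the line and the fit underestimates here.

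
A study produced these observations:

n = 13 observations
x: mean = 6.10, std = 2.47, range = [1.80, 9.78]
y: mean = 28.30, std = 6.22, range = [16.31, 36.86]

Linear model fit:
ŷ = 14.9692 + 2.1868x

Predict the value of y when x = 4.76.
ŷ = 25.3784

To predict y for x = 4.76, substitute into the regression equation:

ŷ = 14.9692 + 2.1868 × 4.76
ŷ = 14.9692 + 10.4092
ŷ = 25.3784

This is a point prediction; actual observations scatter around it by roughly the residual standard deviation.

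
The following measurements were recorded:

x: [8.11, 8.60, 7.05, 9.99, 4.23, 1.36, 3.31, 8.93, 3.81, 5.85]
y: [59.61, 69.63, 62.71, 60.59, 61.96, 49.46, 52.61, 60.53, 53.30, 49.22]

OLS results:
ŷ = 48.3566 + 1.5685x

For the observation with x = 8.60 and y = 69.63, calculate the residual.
Residual = 7.7843

The residual is the difference between the actual value and the predicted value:

Residual = y - ŷ

Step 1: Calculate predicted value
ŷ = 48.3566 + 1.5685 × 8.60
ŷ = 61.8457

Step 2: Calculate residual
Residual = 69.63 - 61.8457
Residual = 7.7843

Interpretation: the model underestimates the actual value by 7.7843 at this point (positive residual → observation lies above the fitted line).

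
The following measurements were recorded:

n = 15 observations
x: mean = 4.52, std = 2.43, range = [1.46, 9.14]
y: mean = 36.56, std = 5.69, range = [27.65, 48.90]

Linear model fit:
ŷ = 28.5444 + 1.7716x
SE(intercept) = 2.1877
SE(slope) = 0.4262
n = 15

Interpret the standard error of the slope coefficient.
SE(β̂₁) = 0.4262 is the estimated standard deviation of the slope estimate across repeated samples; relative to β̂₁ = 1.7716 that is 24.1%, a moderately precise estimate.

SE(β̂₁) = 0.4262 says: if we drew many samples of n = 15 from the same population and refit each time, the fitted slopes would scatter with a standard deviation of roughly 0.4262 around the true β₁.

Relative precision:
- SE / |β̂₁| = 0.4262 / 1.7716 = 24.1%
- Rule of thumb (under 20%: precise; 20% to under 50%: moderately precise; 50% or more: imprecise) → moderately precise

Link to interval estimation: a confidence interval for β₁ is β̂₁ ± t* × 0.4262, so SE sets the half-width per unit of t*.

What drives SE(β̂₁): wider spread of x values → smaller SE.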